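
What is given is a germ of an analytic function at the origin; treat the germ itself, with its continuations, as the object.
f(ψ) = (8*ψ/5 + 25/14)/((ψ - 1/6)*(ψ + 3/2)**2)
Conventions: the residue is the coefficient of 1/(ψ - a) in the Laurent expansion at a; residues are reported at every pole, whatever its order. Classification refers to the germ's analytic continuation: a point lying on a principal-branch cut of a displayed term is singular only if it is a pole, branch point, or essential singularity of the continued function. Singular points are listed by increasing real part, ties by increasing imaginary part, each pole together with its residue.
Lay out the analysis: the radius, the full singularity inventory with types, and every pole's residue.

Denominator factor (ψ + 3/2)^2: pole of order 2 at -3/2, modulus 3/2.
Denominator factor (ψ - 1/6): pole of order 1 at 1/6, modulus 1/6.
The radius of convergence is the smallest modulus among the singular points: 1/6.
At the order-2 pole -3/2 set g(ψ) = (ψ - (-3/2))^2*f(ψ) = (8*ψ/5 + 25/14)/(ψ - 1/6).
Order-2 pole: residue = g'(a); g'(-3/2) = -1293/1750, so the residue is -1293/1750.
At the order-1 pole 1/6 set g(ψ) = (ψ - (1/6))*f(ψ) = (8*ψ/5 + 25/14)/(ψ + 3/2)**2.
Simple pole: residue = g(a) at a = 1/6, which is 1293/1750.
List the singular points by increasing real part (a conjugate pair: the negative imaginary part first).

Radius of convergence at 0: 1/6.
At -3/2: a pole of order 2; residue -1293/1750.
At 1/6: a pole of order 1; residue 1293/1750.


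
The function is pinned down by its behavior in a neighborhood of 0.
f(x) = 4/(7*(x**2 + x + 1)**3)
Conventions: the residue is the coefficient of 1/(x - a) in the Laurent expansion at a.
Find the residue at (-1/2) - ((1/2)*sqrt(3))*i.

The residue is ((8/63)*sqrt(3))*i.

The factor x**2 + x + 1 splits as (x - a)(x - a') with a = (-1/2) - ((1/2)*sqrt(3))*i, a' = (-1/2) + ((1/2)*sqrt(3))*i. At the order-3 pole a set g(x) = (x - a)^3*f(x) = [4/7] / (x - a')^3.
Order-3 pole: residue = g''(a)/2; g''((-1/2) - ((1/2)*sqrt(3))*i) = ((16/63)*sqrt(3))*i, so the residue is ((8/63)*sqrt(3))*i.


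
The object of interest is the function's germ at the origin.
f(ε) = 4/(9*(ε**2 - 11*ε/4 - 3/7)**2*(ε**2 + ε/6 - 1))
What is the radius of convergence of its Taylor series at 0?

The radius of convergence is -11/8 + (1/56)*sqrt(7273).

Denominator factor (ε**2 + ε/6 - 1): discriminant 145/36, real irrational roots -1/12 + (1/12)*sqrt(145) and -1/12 - (1/12)*sqrt(145); poles of order 1, moduli -1/12 + (1/12)*sqrt(145) and 1/12 + (1/12)*sqrt(145).
Denominator factor (ε**2 - 11*ε/4 - 3/7)^2: discriminant 1039/112, real irrational roots 11/8 + (1/56)*sqrt(7273) and 11/8 - (1/56)*sqrt(7273); poles of order 2, moduli 11/8 + (1/56)*sqrt(7273) and -11/8 + (1/56)*sqrt(7273).
The radius of convergence is the smallest modulus among the singular points: -11/8 + (1/56)*sqrt(7273).


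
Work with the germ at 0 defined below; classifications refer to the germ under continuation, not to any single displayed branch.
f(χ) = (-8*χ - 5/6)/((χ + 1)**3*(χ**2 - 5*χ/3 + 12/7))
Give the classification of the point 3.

The point is a regular point.

Denominator factors: χ**2 - 5*χ/3 + 12/7 = 40/7 at χ = 3; χ + 1 = 4 at χ = 3 — none vanishes.
So the germ continues analytically to 3.


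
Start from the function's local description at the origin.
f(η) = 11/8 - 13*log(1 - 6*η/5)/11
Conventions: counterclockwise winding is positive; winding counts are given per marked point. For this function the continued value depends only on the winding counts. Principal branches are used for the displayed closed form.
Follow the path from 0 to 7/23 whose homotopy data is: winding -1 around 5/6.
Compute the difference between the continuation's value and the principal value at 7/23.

Continued minus principal equals (26/11)*pi*i.

The rational part is single-valued and drops out of the difference; each branch term changes only by its own monodromy.
(-13/11)*log(1 - η/(5/6)): each positive loop around 5/6 adds 2*pi*i to the log, so winding -1 contributes (-13/11)*(-1)*2*pi*i = (26/11)*pi*i.
Summing the contributions at η = 7/23 gives (26/11)*pi*i.


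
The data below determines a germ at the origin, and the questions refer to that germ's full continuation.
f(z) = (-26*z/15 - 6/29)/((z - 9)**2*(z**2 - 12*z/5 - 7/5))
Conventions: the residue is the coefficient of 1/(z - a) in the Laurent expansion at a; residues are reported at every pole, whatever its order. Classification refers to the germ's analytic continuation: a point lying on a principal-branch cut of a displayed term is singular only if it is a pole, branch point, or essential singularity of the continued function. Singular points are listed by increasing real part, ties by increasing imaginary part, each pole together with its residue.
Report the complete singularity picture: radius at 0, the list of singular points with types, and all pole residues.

Radius of convergence at 0: -6/5 + (1/5)*sqrt(71).
At 6/5 - (1/5)*sqrt(71): a pole of order 1; residue -79417/3658350 + (201571/86580950)*sqrt(71).
At 6/5 + (1/5)*sqrt(71): a pole of order 1; residue -79417/3658350 - (201571/86580950)*sqrt(71).
At 9: a pole of order 2; residue 79417/1829175.

Denominator factor (z - 9)^2: pole of order 2 at 9, modulus 9.
Denominator factor (z**2 - 12*z/5 - 7/5): discriminant 284/25, real irrational roots 6/5 + (1/5)*sqrt(71) and 6/5 - (1/5)*sqrt(71); poles of order 1, moduli 6/5 + (1/5)*sqrt(71) and -6/5 + (1/5)*sqrt(71).
The radius of convergence is the smallest modulus among the singular points: -6/5 + (1/5)*sqrt(71).
The factor z**2 - 12*z/5 - 7/5 splits as (z - a)(z - a') with a = 6/5 - (1/5)*sqrt(71), a' = 6/5 + (1/5)*sqrt(71). At the order-1 pole a set g(z) = (z - a)*f(z) = [(-26*z/15 - 6/29)/(z - 9)**2] / (z - a').
Simple pole: residue = g(a) at a = 6/5 - (1/5)*sqrt(71), which is -79417/3658350 + (201571/86580950)*sqrt(71).
The factor z**2 - 12*z/5 - 7/5 splits as (z - a)(z - a') with a = 6/5 + (1/5)*sqrt(71), a' = 6/5 - (1/5)*sqrt(71). At the order-1 pole a set g(z) = (z - a)*f(z) = [(-26*z/15 - 6/29)/(z - 9)**2] / (z - a').
Simple pole: residue = g(a) at a = 6/5 + (1/5)*sqrt(71), which is -79417/3658350 - (201571/86580950)*sqrt(71).
At the order-2 pole 9 set g(z) = (z - (9))^2*f(z) = (-26*z/15 - 6/29)/(z**2 - 12*z/5 - 7/5).
Order-2 pole: residue = g'(a); g'(9) = 79417/1829175, so the residue is 79417/1829175.
List the singular points by increasing real part (a conjugate pair: the negative imaginary part first).


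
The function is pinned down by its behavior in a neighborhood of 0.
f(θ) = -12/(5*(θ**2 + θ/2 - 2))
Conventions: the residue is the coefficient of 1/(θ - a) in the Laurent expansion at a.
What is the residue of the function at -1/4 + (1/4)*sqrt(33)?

The residue is -(8/55)*sqrt(33).

The factor θ**2 + θ/2 - 2 splits as (θ - a)(θ - a') with a = -1/4 + (1/4)*sqrt(33), a' = -1/4 - (1/4)*sqrt(33). At the order-1 pole a set g(θ) = (θ - a)*f(θ) = [-12/5] / (θ - a').
Simple pole: residue = g(a) at a = -1/4 + (1/4)*sqrt(33), which is -(8/55)*sqrt(33).


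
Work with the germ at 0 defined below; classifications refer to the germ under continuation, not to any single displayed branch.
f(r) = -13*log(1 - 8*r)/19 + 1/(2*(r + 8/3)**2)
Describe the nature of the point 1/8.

The term (-13/19)*log(1 - r/(1/8)) has argument 1 - 1/8/(1/8) = 0 at 1/8: a logarithmic (infinitely-sheeted) branch point; the remaining terms are analytic or single-valued there.

The point is a logarithmic branch point.


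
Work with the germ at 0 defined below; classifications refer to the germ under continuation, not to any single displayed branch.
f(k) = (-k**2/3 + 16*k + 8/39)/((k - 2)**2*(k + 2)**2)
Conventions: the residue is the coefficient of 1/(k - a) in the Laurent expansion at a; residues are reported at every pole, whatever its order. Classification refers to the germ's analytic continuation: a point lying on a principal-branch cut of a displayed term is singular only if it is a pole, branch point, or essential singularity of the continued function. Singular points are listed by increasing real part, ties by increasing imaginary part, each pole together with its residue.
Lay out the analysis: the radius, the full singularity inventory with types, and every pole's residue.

Denominator factor (k - 2)^2: pole of order 2 at 2, modulus 2.
Denominator factor (k + 2)^2: pole of order 2 at -2, modulus 2.
The radius of convergence is the smallest modulus among the singular points: 2.
At the order-2 pole -2 set g(k) = (k - (-2))^2*f(k) = (-k**2/3 + 16*k + 8/39)/(k - 2)**2.
Order-2 pole: residue = g'(a); g'(-2) = 5/104, so the residue is 5/104.
At the order-2 pole 2 set g(k) = (k - (2))^2*f(k) = (-k**2/3 + 16*k + 8/39)/(k + 2)**2.
Order-2 pole: residue = g'(a); g'(2) = -5/104, so the residue is -5/104.
List the singular points by increasing real part (a conjugate pair: the negative imaginary part first).

Radius of convergence at 0: 2.
At -2: a pole of order 2; residue 5/104.
At 2: a pole of order 2; residue -5/104.


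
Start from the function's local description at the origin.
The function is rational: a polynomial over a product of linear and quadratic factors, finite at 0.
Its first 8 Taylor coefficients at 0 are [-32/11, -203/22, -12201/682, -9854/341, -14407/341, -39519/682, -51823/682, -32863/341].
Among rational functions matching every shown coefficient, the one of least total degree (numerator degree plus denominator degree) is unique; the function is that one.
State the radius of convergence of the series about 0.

No rational of total degree below 5 reproduces all 8 coefficients; solving the [2/3] Pade equations on them gives f(β) = (-33*β**2/31 + β/2 + 32/11)/(β - 1)**3, whose expansion matches every shown term.
Denominator factor (β - 1)^3: pole of order 3 at 1, modulus 1.
The radius of convergence is the smallest modulus among the singular points: 1.

The radius of convergence is 1.


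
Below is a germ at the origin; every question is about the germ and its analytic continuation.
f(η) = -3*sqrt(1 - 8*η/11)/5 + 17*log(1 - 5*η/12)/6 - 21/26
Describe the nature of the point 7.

There is no denominator, hence no pole anywhere.
Branch term sqrt(1 - η/(11/8)): argument at 7 is -45/11, nonzero, so 7 is not its branch point (a point on a principal cut is still regular for the continued germ).
Branch term log(1 - η/(12/5)): argument at 7 is -23/12, nonzero, so 7 is not its branch point (a point on a principal cut is still regular for the continued germ).
So the germ continues analytically to 7.

The point is a regular point.


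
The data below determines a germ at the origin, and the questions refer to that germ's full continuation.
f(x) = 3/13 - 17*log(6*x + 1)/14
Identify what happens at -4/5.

The point is a regular point.

There is no denominator, hence no pole anywhere.
Branch term log(1 - x/(-1/6)): argument at -4/5 is -19/5, nonzero, so -4/5 is not its branch point (a point on a principal cut is still regular for the continued germ).
So the germ continues analytically to -4/5.


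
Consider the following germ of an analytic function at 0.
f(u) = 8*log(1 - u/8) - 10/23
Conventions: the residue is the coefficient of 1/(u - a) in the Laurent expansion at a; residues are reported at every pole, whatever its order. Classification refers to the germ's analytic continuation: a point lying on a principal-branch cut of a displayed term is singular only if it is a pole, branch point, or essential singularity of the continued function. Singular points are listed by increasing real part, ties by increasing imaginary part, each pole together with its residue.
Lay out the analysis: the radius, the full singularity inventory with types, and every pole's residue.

Radius of convergence at 0: 8.
At 8: a logarithmic branch point.

Branch term (8)*log(1 - u/(8)): its argument vanishes at u = 8, a logarithmic branch point, modulus 8.
The radius of convergence is the smallest modulus among the singular points: 8.


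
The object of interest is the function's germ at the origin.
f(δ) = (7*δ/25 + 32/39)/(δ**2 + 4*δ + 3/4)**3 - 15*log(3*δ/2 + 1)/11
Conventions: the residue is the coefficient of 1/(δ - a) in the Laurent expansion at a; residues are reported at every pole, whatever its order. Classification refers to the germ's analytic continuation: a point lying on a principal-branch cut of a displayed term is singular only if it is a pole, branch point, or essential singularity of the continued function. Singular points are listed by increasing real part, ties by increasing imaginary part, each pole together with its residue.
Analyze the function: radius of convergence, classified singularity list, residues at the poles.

Denominator factor (δ**2 + 4*δ + 3/4)^3: discriminant 13, real irrational roots -2 + (1/2)*sqrt(13) and -2 - (1/2)*sqrt(13); poles of order 3, moduli 2 - (1/2)*sqrt(13) and 2 + (1/2)*sqrt(13).
Branch term (-15/11)*log(1 - δ/(-2/3)): its argument vanishes at δ = -2/3, a logarithmic branch point, modulus 2/3.
The radius of convergence is the smallest modulus among the singular points: 2 - (1/2)*sqrt(13).
The branch term is analytic at -2 - (1/2)*sqrt(13) and contributes nothing to the residue; only the rational part matters.
The factor δ**2 + 4*δ + 3/4 splits as (δ - a)(δ - a') with a = -2 - (1/2)*sqrt(13), a' = -2 + (1/2)*sqrt(13). At the order-3 pole a set g(δ) = (δ - a)^3*(rational part) = [7*δ/25 + 32/39] / (δ - a')^3.
Order-3 pole: residue = g''(a)/2; g''(-2 - (1/2)*sqrt(13)) = -(1016/714025)*sqrt(13), so the residue is -(508/714025)*sqrt(13).
The branch term is analytic at -2 + (1/2)*sqrt(13) and contributes nothing to the residue; only the rational part matters.
The factor δ**2 + 4*δ + 3/4 splits as (δ - a)(δ - a') with a = -2 + (1/2)*sqrt(13), a' = -2 - (1/2)*sqrt(13). At the order-3 pole a set g(δ) = (δ - a)^3*(rational part) = [7*δ/25 + 32/39] / (δ - a')^3.
Order-3 pole: residue = g''(a)/2; g''(-2 + (1/2)*sqrt(13)) = (1016/714025)*sqrt(13), so the residue is (508/714025)*sqrt(13).
List the singular points by increasing real part (a conjugate pair: the negative imaginary part first).

Radius of convergence at 0: 2 - (1/2)*sqrt(13).
At -2 - (1/2)*sqrt(13): a pole of order 3; residue -(508/714025)*sqrt(13).
At -2/3: a logarithmic branch point.
At -2 + (1/2)*sqrt(13): a pole of order 3; residue (508/714025)*sqrt(13).


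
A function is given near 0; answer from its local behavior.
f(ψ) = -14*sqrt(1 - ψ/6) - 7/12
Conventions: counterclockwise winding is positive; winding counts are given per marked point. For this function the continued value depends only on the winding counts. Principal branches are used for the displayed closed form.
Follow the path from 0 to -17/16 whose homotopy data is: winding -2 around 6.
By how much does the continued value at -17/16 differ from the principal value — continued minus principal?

The rational part is single-valued and drops out of the difference; each branch term changes only by its own monodromy.
(-14)*sqrt(1 - ψ/(6)): winding -2 is even, the square root returns to the same sheet, contribution 0.
Summing the contributions at ψ = -17/16 gives 0.

Continued minus principal equals 0.


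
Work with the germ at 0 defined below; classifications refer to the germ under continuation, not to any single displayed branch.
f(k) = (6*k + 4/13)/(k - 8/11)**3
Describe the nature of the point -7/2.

Denominator factors: k - 8/11 = -93/22 at k = -7/2 — none vanishes.
So the germ continues analytically to -7/2.

The point is a regular point.


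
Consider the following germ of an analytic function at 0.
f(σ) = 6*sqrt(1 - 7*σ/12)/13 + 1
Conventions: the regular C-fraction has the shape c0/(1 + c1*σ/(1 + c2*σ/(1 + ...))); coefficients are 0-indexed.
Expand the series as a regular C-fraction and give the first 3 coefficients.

The regular C-fraction coefficients are [19/13, 7/76, -217/912].

Taylor coefficients (expand at 0): a_0 = 19/13, a_1 = -7/52, a_2 = -49/2496.
c0 = a_0 = 19/13. Peel one level at a time: if S = 1 + c*σ/S' with S'(0) = 1, then c is the σ-coefficient of S and S' = c*σ/(S - 1).
S_1 = c0/f = 1 + (7/76)*σ + (1519/69312)*σ^2 + ...; c1 = 7/76.
S_2 = c1*σ/(S_1 - 1) = 1 + (-217/912)*σ + ...; c2 = -217/912.


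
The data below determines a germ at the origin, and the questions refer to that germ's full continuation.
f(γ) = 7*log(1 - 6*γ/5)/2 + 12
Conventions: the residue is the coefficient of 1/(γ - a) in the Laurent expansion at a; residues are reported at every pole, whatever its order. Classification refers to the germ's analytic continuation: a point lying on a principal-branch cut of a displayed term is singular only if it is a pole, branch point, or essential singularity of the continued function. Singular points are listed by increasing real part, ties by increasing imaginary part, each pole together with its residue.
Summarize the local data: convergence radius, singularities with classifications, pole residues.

Branch term (7/2)*log(1 - γ/(5/6)): its argument vanishes at γ = 5/6, a logarithmic branch point, modulus 5/6.
The radius of convergence is the smallest modulus among the singular points: 5/6.

Radius of convergence at 0: 5/6.
At 5/6: a logarithmic branch point.


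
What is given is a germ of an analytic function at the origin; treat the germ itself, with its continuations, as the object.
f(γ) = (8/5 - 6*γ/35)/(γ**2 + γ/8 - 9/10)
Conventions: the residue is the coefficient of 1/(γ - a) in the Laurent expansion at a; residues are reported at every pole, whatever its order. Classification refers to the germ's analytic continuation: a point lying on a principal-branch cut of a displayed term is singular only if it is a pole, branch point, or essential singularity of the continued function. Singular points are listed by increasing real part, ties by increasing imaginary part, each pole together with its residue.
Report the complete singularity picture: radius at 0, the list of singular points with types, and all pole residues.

Radius of convergence at 0: -1/16 + (1/80)*sqrt(5785).
At -1/16 - (1/80)*sqrt(5785): a pole of order 1; residue -3/35 - (451/40495)*sqrt(5785).
At -1/16 + (1/80)*sqrt(5785): a pole of order 1; residue -3/35 + (451/40495)*sqrt(5785).

Denominator factor (γ**2 + γ/8 - 9/10): discriminant 1157/320, real irrational roots -1/16 + (1/80)*sqrt(5785) and -1/16 - (1/80)*sqrt(5785); poles of order 1, moduli -1/16 + (1/80)*sqrt(5785) and 1/16 + (1/80)*sqrt(5785).
The radius of convergence is the smallest modulus among the singular points: -1/16 + (1/80)*sqrt(5785).
The factor γ**2 + γ/8 - 9/10 splits as (γ - a)(γ - a') with a = -1/16 - (1/80)*sqrt(5785), a' = -1/16 + (1/80)*sqrt(5785). At the order-1 pole a set g(γ) = (γ - a)*f(γ) = [8/5 - 6*γ/35] / (γ - a').
Simple pole: residue = g(a) at a = -1/16 - (1/80)*sqrt(5785), which is -3/35 - (451/40495)*sqrt(5785).
The factor γ**2 + γ/8 - 9/10 splits as (γ - a)(γ - a') with a = -1/16 + (1/80)*sqrt(5785), a' = -1/16 - (1/80)*sqrt(5785). At the order-1 pole a set g(γ) = (γ - a)*f(γ) = [8/5 - 6*γ/35] / (γ - a').
Simple pole: residue = g(a) at a = -1/16 + (1/80)*sqrt(5785), which is -3/35 + (451/40495)*sqrt(5785).
List the singular points by increasing real part (a conjugate pair: the negative imaginary part first).


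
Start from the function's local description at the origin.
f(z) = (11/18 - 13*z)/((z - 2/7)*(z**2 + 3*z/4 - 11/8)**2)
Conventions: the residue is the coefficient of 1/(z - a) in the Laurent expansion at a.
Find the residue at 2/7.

The residue is -4291616/1610361.

At the order-1 pole 2/7 set g(z) = (z - (2/7))*f(z) = (11/18 - 13*z)/(z**2 + 3*z/4 - 11/8)**2.
Simple pole: residue = g(a) at a = 2/7, which is -4291616/1610361.


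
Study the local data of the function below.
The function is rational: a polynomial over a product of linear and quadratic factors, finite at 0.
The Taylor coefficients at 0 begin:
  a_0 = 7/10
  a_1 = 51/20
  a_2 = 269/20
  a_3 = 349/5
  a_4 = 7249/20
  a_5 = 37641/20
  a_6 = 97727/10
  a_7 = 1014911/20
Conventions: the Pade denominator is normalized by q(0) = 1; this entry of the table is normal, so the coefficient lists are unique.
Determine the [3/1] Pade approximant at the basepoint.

Taylor coefficients needed (read off): a_0 = 7/10, a_1 = 51/20, a_2 = 269/20, a_3 = 349/5, a_4 = 7249/20.
Write the denominator as Q(θ) = 1 + q1*θ. Requiring Q*f - P = O(θ^5) with deg P <= 3 kills the coefficients of θ^4..θ^4 in Q*f:
  θ^4: a_4 + q1*a_3 = 0, i.e. 7249/20 + (349/5)*q1 = 0.
Solving this linear system: q1 = -7249/1396.
The numerator is Q*f truncated at degree 3: P0 = a_0 = 7/10; P1 = a_1 + q1*a_0 = -3029/2792; P2 = a_2 + q1*a_1 = 1165/5584; P3 = a_3 + q1*a_2 = -233/5584.

The Pade approximant has numerator coefficients [7/10, -3029/2792, 1165/5584, -233/5584]; denominator coefficients [1, -7249/1396].


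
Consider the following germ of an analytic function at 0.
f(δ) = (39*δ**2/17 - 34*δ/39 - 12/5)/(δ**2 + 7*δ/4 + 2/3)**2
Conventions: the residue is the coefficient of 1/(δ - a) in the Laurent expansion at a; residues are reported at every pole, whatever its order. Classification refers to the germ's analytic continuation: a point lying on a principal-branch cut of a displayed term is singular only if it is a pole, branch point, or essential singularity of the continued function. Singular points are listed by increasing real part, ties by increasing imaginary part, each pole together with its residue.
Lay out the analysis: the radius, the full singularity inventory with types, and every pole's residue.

Radius of convergence at 0: 7/8 - (1/24)*sqrt(57).
At -7/8 - (1/24)*sqrt(57): a pole of order 2; residue -(45728/398905)*sqrt(57).
At -7/8 + (1/24)*sqrt(57): a pole of order 2; residue (45728/398905)*sqrt(57).

Denominator factor (δ**2 + 7*δ/4 + 2/3)^2: discriminant 19/48, real irrational roots -7/8 + (1/24)*sqrt(57) and -7/8 - (1/24)*sqrt(57); poles of order 2, moduli 7/8 - (1/24)*sqrt(57) and 7/8 + (1/24)*sqrt(57).
The radius of convergence is the smallest modulus among the singular points: 7/8 - (1/24)*sqrt(57).
The factor δ**2 + 7*δ/4 + 2/3 splits as (δ - a)(δ - a') with a = -7/8 - (1/24)*sqrt(57), a' = -7/8 + (1/24)*sqrt(57). At the order-2 pole a set g(δ) = (δ - a)^2*f(δ) = [39*δ**2/17 - 34*δ/39 - 12/5] / (δ - a')^2.
Order-2 pole: residue = g'(a); g'(-7/8 - (1/24)*sqrt(57)) = -(45728/398905)*sqrt(57), so the residue is -(45728/398905)*sqrt(57).
The factor δ**2 + 7*δ/4 + 2/3 splits as (δ - a)(δ - a') with a = -7/8 + (1/24)*sqrt(57), a' = -7/8 - (1/24)*sqrt(57). At the order-2 pole a set g(δ) = (δ - a)^2*f(δ) = [39*δ**2/17 - 34*δ/39 - 12/5] / (δ - a')^2.
Order-2 pole: residue = g'(a); g'(-7/8 + (1/24)*sqrt(57)) = (45728/398905)*sqrt(57), so the residue is (45728/398905)*sqrt(57).
List the singular points by increasing real part (a conjugate pair: the negative imaginary part first).


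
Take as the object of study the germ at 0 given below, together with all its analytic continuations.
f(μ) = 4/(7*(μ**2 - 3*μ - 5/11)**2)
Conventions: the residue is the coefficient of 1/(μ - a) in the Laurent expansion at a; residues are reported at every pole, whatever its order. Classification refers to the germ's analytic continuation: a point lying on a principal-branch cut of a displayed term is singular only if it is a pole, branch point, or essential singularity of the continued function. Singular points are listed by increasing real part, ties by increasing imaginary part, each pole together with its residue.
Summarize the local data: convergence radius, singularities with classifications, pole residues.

Denominator factor (μ**2 - 3*μ - 5/11)^2: discriminant 119/11, real irrational roots 3/2 + (1/22)*sqrt(1309) and 3/2 - (1/22)*sqrt(1309); poles of order 2, moduli 3/2 + (1/22)*sqrt(1309) and -3/2 + (1/22)*sqrt(1309).
The radius of convergence is the smallest modulus among the singular points: -3/2 + (1/22)*sqrt(1309).
The factor μ**2 - 3*μ - 5/11 splits as (μ - a)(μ - a') with a = 3/2 - (1/22)*sqrt(1309), a' = 3/2 + (1/22)*sqrt(1309). At the order-2 pole a set g(μ) = (μ - a)^2*f(μ) = [4/7] / (μ - a')^2.
Order-2 pole: residue = g'(a); g'(3/2 - (1/22)*sqrt(1309)) = (88/99127)*sqrt(1309), so the residue is (88/99127)*sqrt(1309).
The factor μ**2 - 3*μ - 5/11 splits as (μ - a)(μ - a') with a = 3/2 + (1/22)*sqrt(1309), a' = 3/2 - (1/22)*sqrt(1309). At the order-2 pole a set g(μ) = (μ - a)^2*f(μ) = [4/7] / (μ - a')^2.
Order-2 pole: residue = g'(a); g'(3/2 + (1/22)*sqrt(1309)) = -(88/99127)*sqrt(1309), so the residue is -(88/99127)*sqrt(1309).
List the singular points by increasing real part (a conjugate pair: the negative imaginary part first).

Radius of convergence at 0: -3/2 + (1/22)*sqrt(1309).
At 3/2 - (1/22)*sqrt(1309): a pole of order 2; residue (88/99127)*sqrt(1309).
At 3/2 + (1/22)*sqrt(1309): a pole of order 2; residue -(88/99127)*sqrt(1309).


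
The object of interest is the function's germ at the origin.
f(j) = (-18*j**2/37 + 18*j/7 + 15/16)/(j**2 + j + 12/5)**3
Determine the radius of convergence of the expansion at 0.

The radius of convergence is (2/5)*sqrt(15).

Denominator factor (j**2 + j + 12/5)^3: discriminant -43/5, complex-conjugate roots (-1/2) + ((1/10)*sqrt(215))*i and (-1/2) - ((1/10)*sqrt(215))*i; poles of order 3, moduli (2/5)*sqrt(15) and (2/5)*sqrt(15).
The radius of convergence is the smallest modulus among the singular points: (2/5)*sqrt(15).


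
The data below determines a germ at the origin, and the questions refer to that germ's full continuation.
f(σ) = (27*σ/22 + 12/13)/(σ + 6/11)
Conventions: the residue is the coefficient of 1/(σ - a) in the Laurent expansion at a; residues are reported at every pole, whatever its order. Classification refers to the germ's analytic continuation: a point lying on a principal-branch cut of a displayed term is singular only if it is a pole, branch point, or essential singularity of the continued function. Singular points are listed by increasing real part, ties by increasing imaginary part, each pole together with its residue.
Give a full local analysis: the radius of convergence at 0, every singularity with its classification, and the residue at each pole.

Radius of convergence at 0: 6/11.
At -6/11: a pole of order 1; residue 399/1573.

Denominator factor (σ + 6/11): pole of order 1 at -6/11, modulus 6/11.
The radius of convergence is the smallest modulus among the singular points: 6/11.
At the order-1 pole -6/11 set g(σ) = (σ - (-6/11))*f(σ) = 27*σ/22 + 12/13.
Simple pole: residue = g(a) at a = -6/11, which is 399/1573.


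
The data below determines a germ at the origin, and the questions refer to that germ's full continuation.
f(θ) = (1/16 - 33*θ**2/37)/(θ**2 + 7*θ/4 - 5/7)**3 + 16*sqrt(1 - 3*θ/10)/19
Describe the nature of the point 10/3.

The point is an algebraic (square-root) branch point.

The term (16/19)*sqrt(1 - θ/(10/3)) has argument 1 - 10/3/(10/3) = 0 at 10/3: a square-root (algebraic, two-sheeted) branch point; the remaining terms are analytic or single-valued there.


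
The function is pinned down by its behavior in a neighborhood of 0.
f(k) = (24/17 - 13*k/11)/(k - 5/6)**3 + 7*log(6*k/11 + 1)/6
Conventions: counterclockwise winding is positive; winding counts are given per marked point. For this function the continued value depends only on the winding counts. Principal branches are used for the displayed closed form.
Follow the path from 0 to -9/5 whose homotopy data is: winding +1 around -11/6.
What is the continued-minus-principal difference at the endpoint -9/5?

The rational part is single-valued and drops out of the difference; each branch term changes only by its own monodromy.
(7/6)*log(1 - k/(-11/6)): each positive loop around -11/6 adds 2*pi*i to the log, so winding +1 contributes (7/6)*(1)*2*pi*i = (7/3)*pi*i.
Summing the contributions at k = -9/5 gives (7/3)*pi*i.

Continued minus principal equals (7/3)*pi*i.


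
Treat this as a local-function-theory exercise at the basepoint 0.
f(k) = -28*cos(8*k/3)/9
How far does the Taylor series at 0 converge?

The factor cos(8*k/3) is entire and contributes no finite singular point.
The polynomial part has no poles.
No finite singular points: the Taylor series at 0 converges everywhere.

The radius of convergence is infinite.


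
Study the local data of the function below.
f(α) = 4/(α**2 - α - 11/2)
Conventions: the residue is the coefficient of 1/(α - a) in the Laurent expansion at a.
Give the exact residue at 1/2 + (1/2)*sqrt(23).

The factor α**2 - α - 11/2 splits as (α - a)(α - a') with a = 1/2 + (1/2)*sqrt(23), a' = 1/2 - (1/2)*sqrt(23). At the order-1 pole a set g(α) = (α - a)*f(α) = [4] / (α - a').
Simple pole: residue = g(a) at a = 1/2 + (1/2)*sqrt(23), which is (4/23)*sqrt(23).

The residue is (4/23)*sqrt(23).


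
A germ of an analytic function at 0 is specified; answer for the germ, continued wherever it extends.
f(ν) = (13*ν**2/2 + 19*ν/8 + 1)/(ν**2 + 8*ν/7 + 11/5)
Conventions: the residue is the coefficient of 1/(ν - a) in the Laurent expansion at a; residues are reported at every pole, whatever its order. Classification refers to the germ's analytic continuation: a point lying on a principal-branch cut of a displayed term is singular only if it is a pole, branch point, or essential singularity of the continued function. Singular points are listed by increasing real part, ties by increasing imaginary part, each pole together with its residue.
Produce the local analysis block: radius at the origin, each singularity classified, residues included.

Denominator factor (ν**2 + 8*ν/7 + 11/5): discriminant -1836/245, complex-conjugate roots (-4/7) + ((3/35)*sqrt(255))*i and (-4/7) - ((3/35)*sqrt(255))*i; poles of order 1, moduli (1/5)*sqrt(55) and (1/5)*sqrt(55).
The radius of convergence is the smallest modulus among the singular points: (1/5)*sqrt(55).
The factor ν**2 + 8*ν/7 + 11/5 splits as (ν - a)(ν - a') with a = (-4/7) - ((3/35)*sqrt(255))*i, a' = (-4/7) + ((3/35)*sqrt(255))*i. At the order-1 pole a set g(ν) = (ν - a)*f(ν) = [13*ν**2/2 + 19*ν/8 + 1] / (ν - a').
Simple pole: residue = g(a) at a = (-4/7) - ((3/35)*sqrt(255))*i, which is (-283/112) - ((2551/10710)*sqrt(255))*i.
The factor ν**2 + 8*ν/7 + 11/5 splits as (ν - a)(ν - a') with a = (-4/7) + ((3/35)*sqrt(255))*i, a' = (-4/7) - ((3/35)*sqrt(255))*i. At the order-1 pole a set g(ν) = (ν - a)*f(ν) = [13*ν**2/2 + 19*ν/8 + 1] / (ν - a').
Simple pole: residue = g(a) at a = (-4/7) + ((3/35)*sqrt(255))*i, which is (-283/112) + ((2551/10710)*sqrt(255))*i.
List the singular points by increasing real part (a conjugate pair: the negative imaginary part first).

Radius of convergence at 0: (1/5)*sqrt(55).
At (-4/7) - ((3/35)*sqrt(255))*i: a pole of order 1; residue (-283/112) - ((2551/10710)*sqrt(255))*i.
At (-4/7) + ((3/35)*sqrt(255))*i: a pole of order 1; residue (-283/112) + ((2551/10710)*sqrt(255))*i.


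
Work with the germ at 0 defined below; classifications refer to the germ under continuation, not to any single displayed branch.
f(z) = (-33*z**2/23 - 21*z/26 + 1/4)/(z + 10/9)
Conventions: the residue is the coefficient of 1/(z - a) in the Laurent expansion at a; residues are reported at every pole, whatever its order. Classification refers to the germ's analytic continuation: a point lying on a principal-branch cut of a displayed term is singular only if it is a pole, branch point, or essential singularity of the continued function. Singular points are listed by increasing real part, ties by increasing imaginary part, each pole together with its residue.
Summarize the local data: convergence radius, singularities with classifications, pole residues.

Radius of convergence at 0: 10/9.
At -10/9: a pole of order 1; residue -20147/32292.

Denominator factor (z + 10/9): pole of order 1 at -10/9, modulus 10/9.
The radius of convergence is the smallest modulus among the singular points: 10/9.
At the order-1 pole -10/9 set g(z) = (z - (-10/9))*f(z) = -33*z**2/23 - 21*z/26 + 1/4.
Simple pole: residue = g(a) at a = -10/9, which is -20147/32292.


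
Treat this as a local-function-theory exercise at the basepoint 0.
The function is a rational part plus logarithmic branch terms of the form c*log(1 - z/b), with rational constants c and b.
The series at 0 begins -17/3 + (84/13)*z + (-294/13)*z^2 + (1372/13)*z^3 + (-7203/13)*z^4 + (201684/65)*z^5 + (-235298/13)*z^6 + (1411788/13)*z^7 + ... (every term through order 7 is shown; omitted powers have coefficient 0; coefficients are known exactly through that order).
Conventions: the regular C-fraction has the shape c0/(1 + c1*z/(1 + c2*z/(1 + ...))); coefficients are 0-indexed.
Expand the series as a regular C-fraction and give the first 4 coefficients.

The regular C-fraction coefficients are [-17/3, 252/221, 1043/442, 1547/894].

Taylor coefficients (read off): a_0 = -17/3, a_1 = 84/13, a_2 = -294/13, a_3 = 1372/13.
c0 = a_0 = -17/3. Peel one level at a time: if S = 1 + c*z/S' with S'(0) = 1, then c is the z-coefficient of S and S' = c*z/(S - 1).
S_1 = c0/f = 1 + (252/221)*z + (-131418/48841)*z^2 + ...; c1 = 252/221.
S_2 = c1*z/(S_1 - 1) = 1 + (1043/442)*z + (-49/12)*z^2 + ...; c2 = 1043/442.
S_3 = c2*z/(S_2 - 1) = 1 + (1547/894)*z + ...; c3 = 1547/894.


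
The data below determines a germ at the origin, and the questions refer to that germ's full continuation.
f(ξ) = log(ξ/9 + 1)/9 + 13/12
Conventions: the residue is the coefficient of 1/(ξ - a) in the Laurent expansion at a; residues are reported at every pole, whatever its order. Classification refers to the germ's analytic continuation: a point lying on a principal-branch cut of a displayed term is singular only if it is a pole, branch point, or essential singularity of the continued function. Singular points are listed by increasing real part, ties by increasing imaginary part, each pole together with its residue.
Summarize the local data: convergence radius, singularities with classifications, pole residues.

Radius of convergence at 0: 9.
At -9: a logarithmic branch point.

Branch term (1/9)*log(1 - ξ/(-9)): its argument vanishes at ξ = -9, a logarithmic branch point, modulus 9.
The radius of convergence is the smallest modulus among the singular points: 9.


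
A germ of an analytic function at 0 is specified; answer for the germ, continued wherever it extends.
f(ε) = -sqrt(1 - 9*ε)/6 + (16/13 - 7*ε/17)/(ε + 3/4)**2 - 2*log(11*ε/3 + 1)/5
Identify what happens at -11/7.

Denominator factors: ε + 3/4 = -23/28 at ε = -11/7 — none vanishes.
Branch term log(1 - ε/(-3/11)): argument at -11/7 is -100/21, nonzero, so -11/7 is not its branch point (a point on a principal cut is still regular for the continued germ).
Branch term sqrt(1 - ε/(1/9)): argument at -11/7 is 106/7, nonzero, so -11/7 is not its branch point (a point on a principal cut is still regular for the continued germ).
So the germ continues analytically to -11/7.

The point is a regular point.


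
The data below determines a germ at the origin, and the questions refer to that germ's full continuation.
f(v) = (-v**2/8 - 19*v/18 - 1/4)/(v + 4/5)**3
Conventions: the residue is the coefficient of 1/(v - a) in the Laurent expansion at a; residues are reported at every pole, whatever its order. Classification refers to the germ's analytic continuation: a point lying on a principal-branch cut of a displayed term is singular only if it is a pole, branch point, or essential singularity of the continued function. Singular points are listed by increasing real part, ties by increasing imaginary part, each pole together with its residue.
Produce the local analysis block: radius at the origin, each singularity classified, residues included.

Radius of convergence at 0: 4/5.
At -4/5: a pole of order 3; residue -1/8.

Denominator factor (v + 4/5)^3: pole of order 3 at -4/5, modulus 4/5.
The radius of convergence is the smallest modulus among the singular points: 4/5.
At the order-3 pole -4/5 set g(v) = (v - (-4/5))^3*f(v) = -v**2/8 - 19*v/18 - 1/4.
Order-3 pole: residue = g''(a)/2; g''(-4/5) = -1/4, so the residue is -1/8.


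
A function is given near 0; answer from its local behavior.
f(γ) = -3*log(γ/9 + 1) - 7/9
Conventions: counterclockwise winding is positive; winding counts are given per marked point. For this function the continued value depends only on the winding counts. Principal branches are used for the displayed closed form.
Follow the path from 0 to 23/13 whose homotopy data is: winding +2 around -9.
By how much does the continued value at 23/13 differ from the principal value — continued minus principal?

The rational part is single-valued and drops out of the difference; each branch term changes only by its own monodromy.
(-3)*log(1 - γ/(-9)): each positive loop around -9 adds 2*pi*i to the log, so winding +2 contributes (-3)*(2)*2*pi*i = -(12)*pi*i.
Summing the contributions at γ = 23/13 gives -(12)*pi*i.

Continued minus principal equals -(12)*pi*i.


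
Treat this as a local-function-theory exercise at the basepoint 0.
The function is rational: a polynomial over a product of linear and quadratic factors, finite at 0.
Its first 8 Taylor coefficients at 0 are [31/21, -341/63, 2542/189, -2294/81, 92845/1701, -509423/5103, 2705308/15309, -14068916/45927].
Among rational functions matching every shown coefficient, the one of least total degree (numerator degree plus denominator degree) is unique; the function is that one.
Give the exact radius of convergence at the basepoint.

The radius of convergence is 3/5.

No rational of total degree below 3 reproduces all 8 coefficients; solving the [0/3] Pade equations on them gives f(β) = 31/(35*(β + 3/5)*(β + 1)**2), whose expansion matches every shown term.
Denominator factor (β + 3/5): pole of order 1 at -3/5, modulus 3/5.
Denominator factor (β + 1)^2: pole of order 2 at -1, modulus 1.
The radius of convergence is the smallest modulus among the singular points: 3/5.


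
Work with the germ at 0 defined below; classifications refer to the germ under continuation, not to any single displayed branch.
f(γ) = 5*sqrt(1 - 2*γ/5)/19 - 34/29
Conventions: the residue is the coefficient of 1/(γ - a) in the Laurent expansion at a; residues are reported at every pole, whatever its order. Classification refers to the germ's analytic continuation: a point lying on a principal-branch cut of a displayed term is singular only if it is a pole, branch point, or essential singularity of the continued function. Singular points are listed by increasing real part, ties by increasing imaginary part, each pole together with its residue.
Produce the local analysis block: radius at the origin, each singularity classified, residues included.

Radius of convergence at 0: 5/2.
At 5/2: an algebraic (square-root) branch point.

Branch term (5/19)*sqrt(1 - γ/(5/2)): its argument vanishes at γ = 5/2, a square-root branch point, modulus 5/2.
The radius of convergence is the smallest modulus among the singular points: 5/2.


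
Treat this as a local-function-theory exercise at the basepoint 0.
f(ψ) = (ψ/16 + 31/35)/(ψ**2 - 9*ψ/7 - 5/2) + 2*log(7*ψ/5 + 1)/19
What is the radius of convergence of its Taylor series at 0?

The radius of convergence is 5/7.

Denominator factor (ψ**2 - 9*ψ/7 - 5/2): discriminant 571/49, real irrational roots 9/14 + (1/14)*sqrt(571) and 9/14 - (1/14)*sqrt(571); poles of order 1, moduli 9/14 + (1/14)*sqrt(571) and -9/14 + (1/14)*sqrt(571).
Branch term (2/19)*log(1 - ψ/(-5/7)): its argument vanishes at ψ = -5/7, a logarithmic branch point, modulus 5/7.
The radius of convergence is the smallest modulus among the singular points: 5/7.


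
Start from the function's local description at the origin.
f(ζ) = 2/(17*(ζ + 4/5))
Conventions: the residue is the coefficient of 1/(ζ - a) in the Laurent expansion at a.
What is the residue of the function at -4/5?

The residue is 2/17.

At the order-1 pole -4/5 set g(ζ) = (ζ - (-4/5))*f(ζ) = 2/17.
Simple pole: residue = g(a) at a = -4/5, which is 2/17.


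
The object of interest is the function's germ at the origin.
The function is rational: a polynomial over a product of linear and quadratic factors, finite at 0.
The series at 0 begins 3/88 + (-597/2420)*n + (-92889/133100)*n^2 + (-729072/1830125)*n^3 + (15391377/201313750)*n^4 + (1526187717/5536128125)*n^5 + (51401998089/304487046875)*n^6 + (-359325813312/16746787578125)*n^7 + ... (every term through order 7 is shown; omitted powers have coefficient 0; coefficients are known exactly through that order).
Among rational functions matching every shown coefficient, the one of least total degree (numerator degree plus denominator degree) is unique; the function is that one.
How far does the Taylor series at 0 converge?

No rational of total degree below 4 reproduces all 8 coefficients; solving the [2/2] Pade equations on them gives f(n) = (-9*n**2/10 - n/2 + 1/16)/(n**2 - 7*n/5 + 11/6), whose expansion matches every shown term.
Denominator factor (n**2 - 7*n/5 + 11/6): discriminant -403/75, complex-conjugate roots (7/10) + ((1/30)*sqrt(1209))*i and (7/10) - ((1/30)*sqrt(1209))*i; poles of order 1, moduli (1/6)*sqrt(66) and (1/6)*sqrt(66).
The radius of convergence is the smallest modulus among the singular points: (1/6)*sqrt(66).

The radius of convergence is (1/6)*sqrt(66).
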